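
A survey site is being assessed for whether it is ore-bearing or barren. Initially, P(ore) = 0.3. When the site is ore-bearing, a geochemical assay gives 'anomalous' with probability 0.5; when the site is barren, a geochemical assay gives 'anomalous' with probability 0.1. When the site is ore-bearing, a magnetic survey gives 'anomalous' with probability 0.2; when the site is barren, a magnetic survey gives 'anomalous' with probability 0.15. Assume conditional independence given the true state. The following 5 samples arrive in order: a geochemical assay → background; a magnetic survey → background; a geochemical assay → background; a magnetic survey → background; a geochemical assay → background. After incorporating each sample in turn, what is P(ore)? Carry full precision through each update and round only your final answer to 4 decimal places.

After a geochemical assay='background': P(ore) = 0.5·0.3000 / (0.5·0.3000 + 0.9·0.7000) ≈ 0.1923
After a magnetic survey='background': P(ore) = 0.8·0.1923 / (0.8·0.1923 + 0.85·0.8077) ≈ 0.1831
After a geochemical assay='background': P(ore) = 0.5·0.1831 / (0.5·0.1831 + 0.9·0.8169) ≈ 0.1107
After a magnetic survey='background': P(ore) = 0.8·0.1107 / (0.8·0.1107 + 0.85·0.8893) ≈ 0.1049
After a geochemical assay='background': P(ore) = 0.5·0.1049 / (0.5·0.1049 + 0.9·0.8951) ≈ 0.0611

0.0611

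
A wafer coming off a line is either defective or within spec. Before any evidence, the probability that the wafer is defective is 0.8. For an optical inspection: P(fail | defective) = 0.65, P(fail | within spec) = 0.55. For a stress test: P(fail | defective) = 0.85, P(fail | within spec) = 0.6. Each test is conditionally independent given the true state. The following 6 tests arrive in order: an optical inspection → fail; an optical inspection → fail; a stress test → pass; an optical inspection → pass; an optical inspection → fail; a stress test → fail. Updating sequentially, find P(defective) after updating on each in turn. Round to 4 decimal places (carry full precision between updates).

0.7318

After an optical inspection='fail': P(defective) = 0.65·0.8000 / (0.65·0.8000 + 0.55·0.2000) ≈ 0.8254
After an optical inspection='fail': P(defective) = 0.65·0.8254 / (0.65·0.8254 + 0.55·0.1746) ≈ 0.8482
After a stress test='pass': P(defective) = 0.15·0.8482 / (0.15·0.8482 + 0.4·0.1518) ≈ 0.6769
After an optical inspection='pass': P(defective) = 0.35·0.6769 / (0.35·0.6769 + 0.45·0.3231) ≈ 0.6197
After an optical inspection='fail': P(defective) = 0.65·0.6197 / (0.65·0.6197 + 0.55·0.3803) ≈ 0.6582
After a stress test='fail': P(defective) = 0.85·0.6582 / (0.85·0.6582 + 0.6·0.3418) ≈ 0.7318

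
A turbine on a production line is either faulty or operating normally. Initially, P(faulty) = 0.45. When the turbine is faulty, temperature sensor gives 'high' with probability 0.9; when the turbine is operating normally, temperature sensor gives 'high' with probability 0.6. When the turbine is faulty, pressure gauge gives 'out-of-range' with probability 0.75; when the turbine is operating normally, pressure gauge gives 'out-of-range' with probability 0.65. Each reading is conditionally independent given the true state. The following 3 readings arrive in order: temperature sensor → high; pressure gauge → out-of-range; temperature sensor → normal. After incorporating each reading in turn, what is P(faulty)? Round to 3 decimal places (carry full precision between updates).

After temperature sensor='high': P(faulty) = 0.9·0.4500 / (0.9·0.4500 + 0.6·0.5500) ≈ 0.5510
After pressure gauge='out-of-range': P(faulty) = 0.75·0.5510 / (0.75·0.5510 + 0.65·0.4490) ≈ 0.5861
After temperature sensor='normal': P(faulty) = 0.1·0.5861 / (0.1·0.5861 + 0.4·0.4139) ≈ 0.2615

0.261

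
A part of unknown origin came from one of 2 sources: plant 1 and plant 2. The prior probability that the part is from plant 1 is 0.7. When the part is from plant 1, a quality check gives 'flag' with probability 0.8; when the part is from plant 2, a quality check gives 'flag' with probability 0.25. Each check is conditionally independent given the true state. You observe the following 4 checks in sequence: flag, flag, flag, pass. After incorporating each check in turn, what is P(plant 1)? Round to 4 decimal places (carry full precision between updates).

0.9532

After 'flag': P(plant 1) = 0.8·0.7000 / (0.8·0.7000 + 0.25·0.3000) ≈ 0.8819
After 'flag': P(plant 1) = 0.8·0.8819 / (0.8·0.8819 + 0.25·0.1181) ≈ 0.9598
After 'flag': P(plant 1) = 0.8·0.9598 / (0.8·0.9598 + 0.25·0.0402) ≈ 0.9871
After 'pass': P(plant 1) = 0.2·0.9871 / (0.2·0.9871 + 0.75·0.0129) ≈ 0.9532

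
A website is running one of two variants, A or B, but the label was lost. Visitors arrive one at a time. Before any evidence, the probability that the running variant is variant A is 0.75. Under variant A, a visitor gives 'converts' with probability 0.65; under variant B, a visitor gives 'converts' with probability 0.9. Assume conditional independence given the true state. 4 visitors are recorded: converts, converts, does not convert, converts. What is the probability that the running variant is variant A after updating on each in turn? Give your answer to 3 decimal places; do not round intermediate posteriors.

0.798

Each posterior becomes the prior for the next update.
After 'converts': P(A) = 0.65·0.7500 / (0.65·0.7500 + 0.9·0.2500) ≈ 0.6842
After 'converts': P(A) = 0.65·0.6842 / (0.65·0.6842 + 0.9·0.3158) ≈ 0.6101
After 'does not convert': P(A) = 0.35·0.6101 / (0.35·0.6101 + 0.1·0.3899) ≈ 0.8456
After 'converts': P(A) = 0.65·0.8456 / (0.65·0.8456 + 0.9·0.1544) ≈ 0.7982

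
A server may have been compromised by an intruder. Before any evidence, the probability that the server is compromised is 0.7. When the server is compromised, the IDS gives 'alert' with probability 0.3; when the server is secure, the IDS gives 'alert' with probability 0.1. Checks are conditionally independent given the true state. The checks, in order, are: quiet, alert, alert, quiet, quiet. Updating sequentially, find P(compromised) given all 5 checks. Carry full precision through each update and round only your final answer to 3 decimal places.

0.908

After 'quiet': P(compromised) = 0.7·0.7000 / (0.7·0.7000 + 0.9·0.3000) ≈ 0.6447
After 'alert': P(compromised) = 0.3·0.6447 / (0.3·0.6447 + 0.1·0.3553) ≈ 0.8448
After 'alert': P(compromised) = 0.3·0.8448 / (0.3·0.8448 + 0.1·0.1552) ≈ 0.9423
After 'quiet': P(compromised) = 0.7·0.9423 / (0.7·0.9423 + 0.9·0.0577) ≈ 0.9270
After 'quiet': P(compromised) = 0.7·0.9270 / (0.7·0.9270 + 0.9·0.0730) ≈ 0.9081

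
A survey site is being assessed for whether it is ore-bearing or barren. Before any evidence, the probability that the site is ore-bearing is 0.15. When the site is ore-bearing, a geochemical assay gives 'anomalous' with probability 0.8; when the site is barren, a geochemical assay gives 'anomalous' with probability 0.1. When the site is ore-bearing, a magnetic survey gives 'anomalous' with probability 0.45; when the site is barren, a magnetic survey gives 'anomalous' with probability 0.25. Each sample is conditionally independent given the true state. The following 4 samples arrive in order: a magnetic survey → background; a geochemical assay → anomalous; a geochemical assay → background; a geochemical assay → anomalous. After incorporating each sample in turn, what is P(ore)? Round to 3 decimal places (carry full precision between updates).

Apply Bayes' rule sequentially, carrying P(ore) forward.
After a magnetic survey='background': P(ore) = 0.55·0.1500 / (0.55·0.1500 + 0.75·0.8500) ≈ 0.1146
After a geochemical assay='anomalous': P(ore) = 0.8·0.1146 / (0.8·0.1146 + 0.1·0.8854) ≈ 0.5087
After a geochemical assay='background': P(ore) = 0.2·0.5087 / (0.2·0.5087 + 0.9·0.4913) ≈ 0.1870
After a geochemical assay='anomalous': P(ore) = 0.8·0.1870 / (0.8·0.1870 + 0.1·0.8130) ≈ 0.6480

0.648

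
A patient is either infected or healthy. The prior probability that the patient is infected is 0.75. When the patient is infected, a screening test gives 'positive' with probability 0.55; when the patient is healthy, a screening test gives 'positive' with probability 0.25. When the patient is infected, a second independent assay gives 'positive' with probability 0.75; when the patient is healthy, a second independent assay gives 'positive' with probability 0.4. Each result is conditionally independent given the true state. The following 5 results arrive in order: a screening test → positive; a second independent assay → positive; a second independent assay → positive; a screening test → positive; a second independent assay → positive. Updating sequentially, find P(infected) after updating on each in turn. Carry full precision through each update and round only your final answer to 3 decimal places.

0.990

Apply Bayes' rule sequentially, carrying P(infected) forward.
After a screening test='positive': P(infected) = 0.55·0.7500 / (0.55·0.7500 + 0.25·0.2500) ≈ 0.8684
After a second independent assay='positive': P(infected) = 0.75·0.8684 / (0.75·0.8684 + 0.4·0.1316) ≈ 0.9252
After a second independent assay='positive': P(infected) = 0.75·0.9252 / (0.75·0.9252 + 0.4·0.0748) ≈ 0.9587
After a screening test='positive': P(infected) = 0.55·0.9587 / (0.55·0.9587 + 0.25·0.0413) ≈ 0.9808
After a second independent assay='positive': P(infected) = 0.75·0.9808 / (0.75·0.9808 + 0.4·0.0192) ≈ 0.9897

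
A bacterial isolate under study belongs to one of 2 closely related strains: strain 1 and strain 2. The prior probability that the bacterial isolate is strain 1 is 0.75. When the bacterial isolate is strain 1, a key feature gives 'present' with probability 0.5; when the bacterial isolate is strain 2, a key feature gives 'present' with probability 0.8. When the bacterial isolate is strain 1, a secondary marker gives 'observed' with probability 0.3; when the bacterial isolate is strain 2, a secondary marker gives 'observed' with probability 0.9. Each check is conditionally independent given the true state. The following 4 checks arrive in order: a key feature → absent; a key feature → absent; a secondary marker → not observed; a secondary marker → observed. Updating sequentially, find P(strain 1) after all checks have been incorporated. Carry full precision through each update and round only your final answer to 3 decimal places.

0.978

After a key feature='absent': P(strain 1) = 0.5·0.7500 / (0.5·0.7500 + 0.2·0.2500) ≈ 0.8824
After a key feature='absent': P(strain 1) = 0.5·0.8824 / (0.5·0.8824 + 0.2·0.1176) ≈ 0.9494
After a secondary marker='not observed': P(strain 1) = 0.7·0.9494 / (0.7·0.9494 + 0.1·0.0506) ≈ 0.9924
After a secondary marker='observed': P(strain 1) = 0.3·0.9924 / (0.3·0.9924 + 0.9·0.0076) ≈ 0.9777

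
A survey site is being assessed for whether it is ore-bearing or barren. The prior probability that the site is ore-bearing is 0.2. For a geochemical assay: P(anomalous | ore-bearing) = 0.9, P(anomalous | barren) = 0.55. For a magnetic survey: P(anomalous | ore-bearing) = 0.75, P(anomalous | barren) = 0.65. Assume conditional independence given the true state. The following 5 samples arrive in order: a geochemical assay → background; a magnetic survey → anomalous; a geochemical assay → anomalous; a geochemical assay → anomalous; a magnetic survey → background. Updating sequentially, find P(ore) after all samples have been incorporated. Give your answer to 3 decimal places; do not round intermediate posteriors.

0.109

Apply Bayes' rule sequentially, carrying P(ore) forward.
After a geochemical assay='background': P(ore) = 0.1·0.2000 / (0.1·0.2000 + 0.45·0.8000) ≈ 0.0526
After a magnetic survey='anomalous': P(ore) = 0.75·0.0526 / (0.75·0.0526 + 0.65·0.9474) ≈ 0.0602
After a geochemical assay='anomalous': P(ore) = 0.9·0.0602 / (0.9·0.0602 + 0.55·0.9398) ≈ 0.0949
After a geochemical assay='anomalous': P(ore) = 0.9·0.0949 / (0.9·0.0949 + 0.55·0.9051) ≈ 0.1465
After a magnetic survey='background': P(ore) = 0.25·0.1465 / (0.25·0.1465 + 0.35·0.8535) ≈ 0.1092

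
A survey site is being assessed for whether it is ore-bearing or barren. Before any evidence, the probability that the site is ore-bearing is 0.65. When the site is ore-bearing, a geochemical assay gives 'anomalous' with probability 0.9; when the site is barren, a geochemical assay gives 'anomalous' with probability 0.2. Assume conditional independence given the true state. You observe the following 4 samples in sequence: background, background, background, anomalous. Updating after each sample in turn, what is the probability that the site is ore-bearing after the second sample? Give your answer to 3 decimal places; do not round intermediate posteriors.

After 'background': P(ore) = 0.1·0.6500 / (0.1·0.6500 + 0.8·0.3500) ≈ 0.1884
After 'background': P(ore) = 0.1·0.1884 / (0.1·0.1884 + 0.8·0.8116) ≈ 0.0282

0.028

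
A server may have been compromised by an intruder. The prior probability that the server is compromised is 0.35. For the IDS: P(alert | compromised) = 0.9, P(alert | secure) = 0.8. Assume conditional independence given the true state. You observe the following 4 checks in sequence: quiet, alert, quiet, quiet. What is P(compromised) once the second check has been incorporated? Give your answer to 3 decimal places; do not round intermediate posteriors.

After 'quiet': P(compromised) = 0.1·0.3500 / (0.1·0.3500 + 0.2·0.6500) ≈ 0.2121
After 'alert': P(compromised) = 0.9·0.2121 / (0.9·0.2121 + 0.8·0.7879) ≈ 0.2325

0.232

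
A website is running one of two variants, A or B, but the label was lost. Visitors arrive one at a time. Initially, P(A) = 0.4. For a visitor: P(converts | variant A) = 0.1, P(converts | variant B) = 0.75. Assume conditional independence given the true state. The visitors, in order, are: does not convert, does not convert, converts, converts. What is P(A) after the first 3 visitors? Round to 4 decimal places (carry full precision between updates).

After 'does not convert': P(A) = 0.9·0.4000 / (0.9·0.4000 + 0.25·0.6000) ≈ 0.7059
After 'does not convert': P(A) = 0.9·0.7059 / (0.9·0.7059 + 0.25·0.2941) ≈ 0.8963
After 'converts': P(A) = 0.1·0.8963 / (0.1·0.8963 + 0.75·0.1037) ≈ 0.5353

0.5353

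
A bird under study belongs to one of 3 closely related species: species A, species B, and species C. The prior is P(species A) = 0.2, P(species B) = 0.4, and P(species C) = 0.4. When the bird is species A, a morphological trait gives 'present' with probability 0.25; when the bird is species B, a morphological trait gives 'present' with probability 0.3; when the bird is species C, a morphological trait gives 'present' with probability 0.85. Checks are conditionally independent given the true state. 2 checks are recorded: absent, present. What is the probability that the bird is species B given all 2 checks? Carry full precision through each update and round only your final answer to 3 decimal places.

Each posterior becomes the prior for the next update.
After 'absent': normaliser = 0.75·0.2000 + 0.7·0.4000 + 0.15·0.4000; P(species A) ≈ 0.3061, P(species B) ≈ 0.5714, P(species C) ≈ 0.1224
After 'present': normaliser = 0.25·0.3061 + 0.3·0.5714 + 0.85·0.1224; P(species A) ≈ 0.2174, P(species B) ≈ 0.4870, P(species C) ≈ 0.2957

0.487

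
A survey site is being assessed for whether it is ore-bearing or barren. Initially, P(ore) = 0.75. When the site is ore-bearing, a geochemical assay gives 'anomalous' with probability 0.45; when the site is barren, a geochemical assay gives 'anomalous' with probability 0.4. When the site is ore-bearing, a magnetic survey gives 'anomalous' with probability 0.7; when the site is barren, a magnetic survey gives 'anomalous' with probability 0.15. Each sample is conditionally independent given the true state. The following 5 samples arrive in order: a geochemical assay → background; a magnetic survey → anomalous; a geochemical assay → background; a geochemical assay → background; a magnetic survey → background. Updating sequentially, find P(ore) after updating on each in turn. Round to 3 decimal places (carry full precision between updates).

0.792

Each posterior becomes the prior for the next update.
After a geochemical assay='background': P(ore) = 0.55·0.7500 / (0.55·0.7500 + 0.6·0.2500) ≈ 0.7333
After a magnetic survey='anomalous': P(ore) = 0.7·0.7333 / (0.7·0.7333 + 0.15·0.2667) ≈ 0.9277
After a geochemical assay='background': P(ore) = 0.55·0.9277 / (0.55·0.9277 + 0.6·0.0723) ≈ 0.9217
After a geochemical assay='background': P(ore) = 0.55·0.9217 / (0.55·0.9217 + 0.6·0.0783) ≈ 0.9151
After a magnetic survey='background': P(ore) = 0.3·0.9151 / (0.3·0.9151 + 0.85·0.0849) ≈ 0.7919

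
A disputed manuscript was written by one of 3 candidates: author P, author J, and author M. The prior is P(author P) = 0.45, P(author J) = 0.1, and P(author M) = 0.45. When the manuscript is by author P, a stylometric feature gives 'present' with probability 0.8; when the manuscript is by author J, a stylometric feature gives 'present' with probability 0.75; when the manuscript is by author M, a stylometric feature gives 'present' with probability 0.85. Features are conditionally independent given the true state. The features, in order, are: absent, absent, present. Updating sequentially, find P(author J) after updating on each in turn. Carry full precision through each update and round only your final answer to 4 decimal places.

Each posterior becomes the prior for the next update.
After 'absent': normaliser = 0.2·0.4500 + 0.25·0.1000 + 0.15·0.4500; P(author P) ≈ 0.4932, P(author J) ≈ 0.1370, P(author M) ≈ 0.3699
After 'absent': normaliser = 0.2·0.4932 + 0.25·0.1370 + 0.15·0.3699; P(author P) ≈ 0.5236, P(author J) ≈ 0.1818, P(author M) ≈ 0.2945
After 'present': normaliser = 0.8·0.5236 + 0.75·0.1818 + 0.85·0.2945; P(author P) ≈ 0.5200, P(author J) ≈ 0.1693, P(author M) ≈ 0.3108

0.1693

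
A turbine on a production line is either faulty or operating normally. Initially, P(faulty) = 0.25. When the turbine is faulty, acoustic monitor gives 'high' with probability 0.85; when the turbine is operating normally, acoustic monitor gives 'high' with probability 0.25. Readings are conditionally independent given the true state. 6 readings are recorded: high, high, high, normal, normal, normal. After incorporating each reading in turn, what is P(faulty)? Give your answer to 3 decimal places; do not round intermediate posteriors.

Apply Bayes' rule sequentially, carrying P(faulty) forward.
After 'high': P(faulty) = 0.85·0.2500 / (0.85·0.2500 + 0.25·0.7500) ≈ 0.5312
After 'high': P(faulty) = 0.85·0.5312 / (0.85·0.5312 + 0.25·0.4688) ≈ 0.7940
After 'high': P(faulty) = 0.85·0.7940 / (0.85·0.7940 + 0.25·0.2060) ≈ 0.9291
After 'normal': P(faulty) = 0.15·0.9291 / (0.15·0.9291 + 0.75·0.0709) ≈ 0.7238
After 'normal': P(faulty) = 0.15·0.7238 / (0.15·0.7238 + 0.75·0.2762) ≈ 0.3439
After 'normal': P(faulty) = 0.15·0.3439 / (0.15·0.3439 + 0.75·0.6561) ≈ 0.0949

0.095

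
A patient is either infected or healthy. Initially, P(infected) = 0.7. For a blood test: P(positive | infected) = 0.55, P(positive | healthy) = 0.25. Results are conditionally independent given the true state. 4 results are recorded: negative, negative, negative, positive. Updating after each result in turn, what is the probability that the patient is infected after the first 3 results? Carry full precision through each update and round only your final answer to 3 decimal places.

0.335

After 'negative': P(infected) = 0.45·0.7000 / (0.45·0.7000 + 0.75·0.3000) ≈ 0.5833
After 'negative': P(infected) = 0.45·0.5833 / (0.45·0.5833 + 0.75·0.4167) ≈ 0.4565
After 'negative': P(infected) = 0.45·0.4565 / (0.45·0.4565 + 0.75·0.5435) ≈ 0.3351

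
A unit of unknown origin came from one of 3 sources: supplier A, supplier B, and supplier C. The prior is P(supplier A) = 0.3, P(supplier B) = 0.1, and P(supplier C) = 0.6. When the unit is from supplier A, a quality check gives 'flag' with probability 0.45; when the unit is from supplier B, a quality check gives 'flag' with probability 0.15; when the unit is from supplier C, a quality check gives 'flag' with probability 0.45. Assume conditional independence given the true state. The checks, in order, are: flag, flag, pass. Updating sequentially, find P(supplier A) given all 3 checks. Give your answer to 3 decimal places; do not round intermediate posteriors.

Apply Bayes' rule sequentially, carrying P(supplier A) forward.
After 'flag': normaliser = 0.45·0.3000 + 0.15·0.1000 + 0.45·0.6000; P(supplier A) ≈ 0.3214, P(supplier B) ≈ 0.0357, P(supplier C) ≈ 0.6429
After 'flag': normaliser = 0.45·0.3214 + 0.15·0.0357 + 0.45·0.6429; P(supplier A) ≈ 0.3293, P(supplier B) ≈ 0.0122, P(supplier C) ≈ 0.6585
After 'pass': normaliser = 0.55·0.3293 + 0.85·0.0122 + 0.55·0.6585; P(supplier A) ≈ 0.3271, P(supplier B) ≈ 0.0187, P(supplier C) ≈ 0.6542

0.327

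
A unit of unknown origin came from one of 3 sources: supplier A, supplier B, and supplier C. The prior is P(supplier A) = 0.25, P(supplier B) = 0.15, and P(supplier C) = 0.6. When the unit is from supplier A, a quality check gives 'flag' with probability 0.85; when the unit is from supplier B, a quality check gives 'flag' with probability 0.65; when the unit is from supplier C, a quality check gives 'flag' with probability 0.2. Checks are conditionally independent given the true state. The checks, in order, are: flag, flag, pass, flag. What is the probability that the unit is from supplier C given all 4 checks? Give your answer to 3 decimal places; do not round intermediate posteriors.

0.093

After 'flag': normaliser = 0.85·0.2500 + 0.65·0.1500 + 0.2·0.6000; P(supplier A) ≈ 0.4942, P(supplier B) ≈ 0.2267, P(supplier C) ≈ 0.2791
After 'flag': normaliser = 0.85·0.4942 + 0.65·0.2267 + 0.2·0.2791; P(supplier A) ≈ 0.6740, P(supplier B) ≈ 0.2365, P(supplier C) ≈ 0.0896
After 'pass': normaliser = 0.15·0.6740 + 0.35·0.2365 + 0.8·0.0896; P(supplier A) ≈ 0.3957, P(supplier B) ≈ 0.3239, P(supplier C) ≈ 0.2804
After 'flag': normaliser = 0.85·0.3957 + 0.65·0.3239 + 0.2·0.2804; P(supplier A) ≈ 0.5578, P(supplier B) ≈ 0.3492, P(supplier C) ≈ 0.0930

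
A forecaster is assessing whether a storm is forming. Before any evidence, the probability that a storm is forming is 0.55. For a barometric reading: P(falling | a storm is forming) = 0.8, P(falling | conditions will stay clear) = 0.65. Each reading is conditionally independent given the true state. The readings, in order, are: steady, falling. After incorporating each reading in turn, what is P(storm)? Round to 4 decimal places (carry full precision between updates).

After 'steady': P(storm) = 0.2·0.5500 / (0.2·0.5500 + 0.35·0.4500) ≈ 0.4112
After 'falling': P(storm) = 0.8·0.4112 / (0.8·0.4112 + 0.65·0.5888) ≈ 0.4622

0.4622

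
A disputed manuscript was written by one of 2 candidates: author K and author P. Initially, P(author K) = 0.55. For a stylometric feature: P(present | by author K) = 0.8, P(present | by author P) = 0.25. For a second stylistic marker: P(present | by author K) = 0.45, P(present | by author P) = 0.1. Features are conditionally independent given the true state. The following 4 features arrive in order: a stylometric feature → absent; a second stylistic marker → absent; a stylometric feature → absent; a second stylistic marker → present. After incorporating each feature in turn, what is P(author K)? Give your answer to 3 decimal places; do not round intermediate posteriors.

0.193

Apply Bayes' rule sequentially, carrying P(author K) forward.
After a stylometric feature='absent': P(author K) = 0.2·0.5500 / (0.2·0.5500 + 0.75·0.4500) ≈ 0.2458
After a second stylistic marker='absent': P(author K) = 0.55·0.2458 / (0.55·0.2458 + 0.9·0.7542) ≈ 0.1661
After a stylometric feature='absent': P(author K) = 0.2·0.1661 / (0.2·0.1661 + 0.75·0.8339) ≈ 0.0504
After a second stylistic marker='present': P(author K) = 0.45·0.0504 / (0.45·0.0504 + 0.1·0.9496) ≈ 0.1929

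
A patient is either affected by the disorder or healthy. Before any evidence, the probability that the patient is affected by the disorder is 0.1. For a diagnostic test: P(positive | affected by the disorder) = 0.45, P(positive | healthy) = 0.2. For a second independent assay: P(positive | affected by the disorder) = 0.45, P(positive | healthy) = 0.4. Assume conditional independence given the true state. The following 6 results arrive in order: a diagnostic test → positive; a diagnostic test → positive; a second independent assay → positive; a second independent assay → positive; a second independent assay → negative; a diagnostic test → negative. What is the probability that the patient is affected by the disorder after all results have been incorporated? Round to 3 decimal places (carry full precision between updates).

Each posterior becomes the prior for the next update.
After a diagnostic test='positive': P(affected) = 0.45·0.1000 / (0.45·0.1000 + 0.2·0.9000) ≈ 0.2000
After a diagnostic test='positive': P(affected) = 0.45·0.2000 / (0.45·0.2000 + 0.2·0.8000) ≈ 0.3600
After a second independent assay='positive': P(affected) = 0.45·0.3600 / (0.45·0.3600 + 0.4·0.6400) ≈ 0.3876
After a second independent assay='positive': P(affected) = 0.45·0.3876 / (0.45·0.3876 + 0.4·0.6124) ≈ 0.4159
After a second independent assay='negative': P(affected) = 0.55·0.4159 / (0.55·0.4159 + 0.6·0.5841) ≈ 0.3949
After a diagnostic test='negative': P(affected) = 0.55·0.3949 / (0.55·0.3949 + 0.8·0.6051) ≈ 0.3097

0.310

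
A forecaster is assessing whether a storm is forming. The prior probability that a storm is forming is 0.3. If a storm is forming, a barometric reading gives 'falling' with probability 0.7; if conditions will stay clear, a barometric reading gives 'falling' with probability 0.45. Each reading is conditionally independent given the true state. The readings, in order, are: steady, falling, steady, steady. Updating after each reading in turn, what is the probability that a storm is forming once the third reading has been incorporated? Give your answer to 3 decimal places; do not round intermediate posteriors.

0.166

Apply Bayes' rule sequentially, carrying P(storm) forward.
After 'steady': P(storm) = 0.3·0.3000 / (0.3·0.3000 + 0.55·0.7000) ≈ 0.1895
After 'falling': P(storm) = 0.7·0.1895 / (0.7·0.1895 + 0.45·0.8105) ≈ 0.2667
After 'steady': P(storm) = 0.3·0.2667 / (0.3·0.2667 + 0.55·0.7333) ≈ 0.1655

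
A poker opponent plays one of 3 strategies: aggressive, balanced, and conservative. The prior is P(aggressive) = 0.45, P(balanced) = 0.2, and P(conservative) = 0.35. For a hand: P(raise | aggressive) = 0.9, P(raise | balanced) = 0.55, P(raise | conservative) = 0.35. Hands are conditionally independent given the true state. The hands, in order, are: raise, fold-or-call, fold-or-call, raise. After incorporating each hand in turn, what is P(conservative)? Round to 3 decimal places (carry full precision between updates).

After 'raise': normaliser = 0.9·0.4500 + 0.55·0.2000 + 0.35·0.3500; P(aggressive) ≈ 0.6353, P(balanced) ≈ 0.1725, P(conservative) ≈ 0.1922
After 'fold-or-call': normaliser = 0.1·0.6353 + 0.45·0.1725 + 0.65·0.1922; P(aggressive) ≈ 0.2388, P(balanced) ≈ 0.2918, P(conservative) ≈ 0.4694
After 'fold-or-call': normaliser = 0.1·0.2388 + 0.45·0.2918 + 0.65·0.4694; P(aggressive) ≈ 0.0519, P(balanced) ≈ 0.2853, P(conservative) ≈ 0.6629
After 'raise': normaliser = 0.9·0.0519 + 0.55·0.2853 + 0.35·0.6629; P(aggressive) ≈ 0.1072, P(balanced) ≈ 0.3602, P(conservative) ≈ 0.5326

0.533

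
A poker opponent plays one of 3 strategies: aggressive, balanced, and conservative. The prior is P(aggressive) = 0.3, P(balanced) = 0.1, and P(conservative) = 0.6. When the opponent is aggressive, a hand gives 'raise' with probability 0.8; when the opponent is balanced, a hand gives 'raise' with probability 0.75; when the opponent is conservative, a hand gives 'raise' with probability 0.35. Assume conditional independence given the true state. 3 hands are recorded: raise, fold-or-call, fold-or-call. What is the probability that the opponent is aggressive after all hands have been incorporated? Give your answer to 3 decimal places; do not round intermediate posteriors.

After 'raise': normaliser = 0.8·0.3000 + 0.75·0.1000 + 0.35·0.6000; P(aggressive) ≈ 0.4571, P(balanced) ≈ 0.1429, P(conservative) ≈ 0.4000
After 'fold-or-call': normaliser = 0.2·0.4571 + 0.25·0.1429 + 0.65·0.4000; P(aggressive) ≈ 0.2362, P(balanced) ≈ 0.0923, P(conservative) ≈ 0.6716
After 'fold-or-call': normaliser = 0.2·0.2362 + 0.25·0.0923 + 0.65·0.6716; P(aggressive) ≈ 0.0932, P(balanced) ≈ 0.0455, P(conservative) ≈ 0.8613

0.093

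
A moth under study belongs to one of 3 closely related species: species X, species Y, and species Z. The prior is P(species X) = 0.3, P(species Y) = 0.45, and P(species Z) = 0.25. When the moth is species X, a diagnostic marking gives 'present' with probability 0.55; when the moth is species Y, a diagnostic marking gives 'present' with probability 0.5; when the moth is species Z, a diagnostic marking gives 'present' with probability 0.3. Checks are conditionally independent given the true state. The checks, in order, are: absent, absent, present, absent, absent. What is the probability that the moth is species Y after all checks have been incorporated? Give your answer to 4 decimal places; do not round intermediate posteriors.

0.3621

Apply Bayes' rule sequentially, carrying P(species Y) forward.
After 'absent': normaliser = 0.45·0.3000 + 0.5·0.4500 + 0.7·0.2500; P(species X) ≈ 0.2523, P(species Y) ≈ 0.4206, P(species Z) ≈ 0.3271
After 'absent': normaliser = 0.45·0.2523 + 0.5·0.4206 + 0.7·0.3271; P(species X) ≈ 0.2054, P(species Y) ≈ 0.3804, P(species Z) ≈ 0.4142
After 'present': normaliser = 0.55·0.2054 + 0.5·0.3804 + 0.3·0.4142; P(species X) ≈ 0.2643, P(species Y) ≈ 0.4450, P(species Z) ≈ 0.2907
After 'absent': normaliser = 0.45·0.2643 + 0.5·0.4450 + 0.7·0.2907; P(species X) ≈ 0.2183, P(species Y) ≈ 0.4083, P(species Z) ≈ 0.3734
After 'absent': normaliser = 0.45·0.2183 + 0.5·0.4083 + 0.7·0.3734; P(species X) ≈ 0.1742, P(species Y) ≈ 0.3621, P(species Z) ≈ 0.4637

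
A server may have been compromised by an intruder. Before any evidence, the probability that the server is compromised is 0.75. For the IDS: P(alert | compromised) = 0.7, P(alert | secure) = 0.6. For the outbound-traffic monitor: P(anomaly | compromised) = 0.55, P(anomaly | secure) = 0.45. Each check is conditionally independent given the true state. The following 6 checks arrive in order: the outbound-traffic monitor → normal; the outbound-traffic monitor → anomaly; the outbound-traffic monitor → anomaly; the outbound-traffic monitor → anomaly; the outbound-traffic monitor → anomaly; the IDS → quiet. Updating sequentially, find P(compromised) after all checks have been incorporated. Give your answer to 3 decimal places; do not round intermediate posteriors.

0.804

After the outbound-traffic monitor='normal': P(compromised) = 0.45·0.7500 / (0.45·0.7500 + 0.55·0.2500) ≈ 0.7105
After the outbound-traffic monitor='anomaly': P(compromised) = 0.55·0.7105 / (0.55·0.7105 + 0.45·0.2895) ≈ 0.7500
After the outbound-traffic monitor='anomaly': P(compromised) = 0.55·0.7500 / (0.55·0.7500 + 0.45·0.2500) ≈ 0.7857
After the outbound-traffic monitor='anomaly': P(compromised) = 0.55·0.7857 / (0.55·0.7857 + 0.45·0.2143) ≈ 0.8176
After the outbound-traffic monitor='anomaly': P(compromised) = 0.55·0.8176 / (0.55·0.8176 + 0.45·0.1824) ≈ 0.8456
After the IDS='quiet': P(compromised) = 0.3·0.8456 / (0.3·0.8456 + 0.4·0.1544) ≈ 0.8042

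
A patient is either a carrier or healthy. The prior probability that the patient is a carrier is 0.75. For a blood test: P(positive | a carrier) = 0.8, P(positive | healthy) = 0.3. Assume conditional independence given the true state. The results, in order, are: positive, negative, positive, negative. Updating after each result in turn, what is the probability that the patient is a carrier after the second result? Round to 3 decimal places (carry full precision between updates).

After 'positive': P(carrier) = 0.8·0.7500 / (0.8·0.7500 + 0.3·0.2500) ≈ 0.8889
After 'negative': P(carrier) = 0.2·0.8889 / (0.2·0.8889 + 0.7·0.1111) ≈ 0.6957

0.696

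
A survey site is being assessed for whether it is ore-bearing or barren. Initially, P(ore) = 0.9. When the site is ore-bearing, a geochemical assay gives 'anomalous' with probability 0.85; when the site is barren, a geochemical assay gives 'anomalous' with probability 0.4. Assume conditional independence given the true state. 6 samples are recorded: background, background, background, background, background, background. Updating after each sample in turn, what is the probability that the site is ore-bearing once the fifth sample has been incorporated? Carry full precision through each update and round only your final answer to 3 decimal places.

After 'background': P(ore) = 0.15·0.9000 / (0.15·0.9000 + 0.6·0.1000) ≈ 0.6923
After 'background': P(ore) = 0.15·0.6923 / (0.15·0.6923 + 0.6·0.3077) ≈ 0.3600
After 'background': P(ore) = 0.15·0.3600 / (0.15·0.3600 + 0.6·0.6400) ≈ 0.1233
After 'background': P(ore) = 0.15·0.1233 / (0.15·0.1233 + 0.6·0.8767) ≈ 0.0340
After 'background': P(ore) = 0.15·0.0340 / (0.15·0.0340 + 0.6·0.9660) ≈ 0.0087

0.009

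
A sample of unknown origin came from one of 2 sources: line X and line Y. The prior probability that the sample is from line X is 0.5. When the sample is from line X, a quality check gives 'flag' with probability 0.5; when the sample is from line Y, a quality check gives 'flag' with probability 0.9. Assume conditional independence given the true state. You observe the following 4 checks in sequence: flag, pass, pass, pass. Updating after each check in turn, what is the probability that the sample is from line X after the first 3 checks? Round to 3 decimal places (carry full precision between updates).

0.933

Apply Bayes' rule sequentially, carrying P(line X) forward.
After 'flag': P(line X) = 0.5·0.5000 / (0.5·0.5000 + 0.9·0.5000) ≈ 0.3571
After 'pass': P(line X) = 0.5·0.3571 / (0.5·0.3571 + 0.1·0.6429) ≈ 0.7353
After 'pass': P(line X) = 0.5·0.7353 / (0.5·0.7353 + 0.1·0.2647) ≈ 0.9328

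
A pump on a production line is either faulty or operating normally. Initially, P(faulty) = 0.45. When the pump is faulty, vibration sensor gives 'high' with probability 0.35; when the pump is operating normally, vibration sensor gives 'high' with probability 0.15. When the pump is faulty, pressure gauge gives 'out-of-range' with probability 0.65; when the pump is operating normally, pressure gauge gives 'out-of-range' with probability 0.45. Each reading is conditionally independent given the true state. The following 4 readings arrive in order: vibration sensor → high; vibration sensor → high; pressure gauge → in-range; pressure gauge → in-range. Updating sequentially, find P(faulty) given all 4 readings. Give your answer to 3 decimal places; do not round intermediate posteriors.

0.643

Apply Bayes' rule sequentially, carrying P(faulty) forward.
After vibration sensor='high': P(faulty) = 0.35·0.4500 / (0.35·0.4500 + 0.15·0.5500) ≈ 0.6562
After vibration sensor='high': P(faulty) = 0.35·0.6562 / (0.35·0.6562 + 0.15·0.3438) ≈ 0.8167
After pressure gauge='in-range': P(faulty) = 0.35·0.8167 / (0.35·0.8167 + 0.55·0.1833) ≈ 0.7392
After pressure gauge='in-range': P(faulty) = 0.35·0.7392 / (0.35·0.7392 + 0.55·0.2608) ≈ 0.6434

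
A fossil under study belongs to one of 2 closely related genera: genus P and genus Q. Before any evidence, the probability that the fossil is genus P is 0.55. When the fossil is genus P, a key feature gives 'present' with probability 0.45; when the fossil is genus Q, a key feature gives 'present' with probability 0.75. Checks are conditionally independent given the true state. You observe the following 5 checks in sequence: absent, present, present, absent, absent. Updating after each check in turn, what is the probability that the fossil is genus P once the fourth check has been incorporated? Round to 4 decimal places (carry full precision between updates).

0.6805

After 'absent': P(genus P) = 0.55·0.5500 / (0.55·0.5500 + 0.25·0.4500) ≈ 0.7289
After 'present': P(genus P) = 0.45·0.7289 / (0.45·0.7289 + 0.75·0.2711) ≈ 0.6173
After 'present': P(genus P) = 0.45·0.6173 / (0.45·0.6173 + 0.75·0.3827) ≈ 0.4919
After 'absent': P(genus P) = 0.55·0.4919 / (0.55·0.4919 + 0.25·0.5081) ≈ 0.6805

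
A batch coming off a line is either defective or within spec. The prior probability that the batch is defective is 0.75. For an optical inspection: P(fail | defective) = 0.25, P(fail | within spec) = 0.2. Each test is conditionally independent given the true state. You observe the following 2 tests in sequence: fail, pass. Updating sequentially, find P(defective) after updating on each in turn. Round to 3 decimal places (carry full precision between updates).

0.779

After 'fail': P(defective) = 0.25·0.7500 / (0.25·0.7500 + 0.2·0.2500) ≈ 0.7895
After 'pass': P(defective) = 0.75·0.7895 / (0.75·0.7895 + 0.8·0.2105) ≈ 0.7785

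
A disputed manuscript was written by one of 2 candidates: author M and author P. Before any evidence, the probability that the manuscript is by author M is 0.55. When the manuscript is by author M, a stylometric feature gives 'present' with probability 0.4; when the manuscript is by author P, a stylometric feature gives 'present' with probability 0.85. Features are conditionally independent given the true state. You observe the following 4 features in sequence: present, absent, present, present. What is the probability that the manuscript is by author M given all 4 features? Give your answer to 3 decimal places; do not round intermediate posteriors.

0.338

After 'present': P(author M) = 0.4·0.5500 / (0.4·0.5500 + 0.85·0.4500) ≈ 0.3651
After 'absent': P(author M) = 0.6·0.3651 / (0.6·0.3651 + 0.15·0.6349) ≈ 0.6970
After 'present': P(author M) = 0.4·0.6970 / (0.4·0.6970 + 0.85·0.3030) ≈ 0.5198
After 'present': P(author M) = 0.4·0.5198 / (0.4·0.5198 + 0.85·0.4802) ≈ 0.3375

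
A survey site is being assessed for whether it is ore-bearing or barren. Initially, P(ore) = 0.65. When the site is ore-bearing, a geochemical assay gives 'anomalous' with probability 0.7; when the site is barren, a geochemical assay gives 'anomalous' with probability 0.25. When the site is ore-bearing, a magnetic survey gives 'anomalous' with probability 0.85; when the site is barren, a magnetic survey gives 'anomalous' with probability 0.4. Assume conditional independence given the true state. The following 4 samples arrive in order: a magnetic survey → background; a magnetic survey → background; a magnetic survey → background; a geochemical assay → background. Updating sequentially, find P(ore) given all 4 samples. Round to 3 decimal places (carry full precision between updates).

Apply Bayes' rule sequentially, carrying P(ore) forward.
After a magnetic survey='background': P(ore) = 0.15·0.6500 / (0.15·0.6500 + 0.6·0.3500) ≈ 0.3171
After a magnetic survey='background': P(ore) = 0.15·0.3171 / (0.15·0.3171 + 0.6·0.6829) ≈ 0.1040
After a magnetic survey='background': P(ore) = 0.15·0.1040 / (0.15·0.1040 + 0.6·0.8960) ≈ 0.0282
After a geochemical assay='background': P(ore) = 0.3·0.0282 / (0.3·0.0282 + 0.75·0.9718) ≈ 0.0115

0.011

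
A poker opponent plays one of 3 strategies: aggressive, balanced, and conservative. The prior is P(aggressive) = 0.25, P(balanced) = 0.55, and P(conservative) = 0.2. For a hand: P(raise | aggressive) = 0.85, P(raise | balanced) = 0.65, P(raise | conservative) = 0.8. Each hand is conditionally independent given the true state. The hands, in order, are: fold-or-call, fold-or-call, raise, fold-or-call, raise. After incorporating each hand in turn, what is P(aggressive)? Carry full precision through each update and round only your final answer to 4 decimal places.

After 'fold-or-call': normaliser = 0.15·0.2500 + 0.35·0.5500 + 0.2·0.2000; P(aggressive) ≈ 0.1389, P(balanced) ≈ 0.7130, P(conservative) ≈ 0.1481
After 'fold-or-call': normaliser = 0.15·0.1389 + 0.35·0.7130 + 0.2·0.1481; P(aggressive) ≈ 0.0694, P(balanced) ≈ 0.8318, P(conservative) ≈ 0.0988
After 'raise': normaliser = 0.85·0.0694 + 0.65·0.8318 + 0.8·0.0988; P(aggressive) ≈ 0.0870, P(balanced) ≈ 0.7966, P(conservative) ≈ 0.1164
After 'fold-or-call': normaliser = 0.15·0.0870 + 0.35·0.7966 + 0.2·0.1164; P(aggressive) ≈ 0.0414, P(balanced) ≈ 0.8847, P(conservative) ≈ 0.0739
After 'raise': normaliser = 0.85·0.0414 + 0.65·0.8847 + 0.8·0.0739; P(aggressive) ≈ 0.0526, P(balanced) ≈ 0.8591, P(conservative) ≈ 0.0883

0.0526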